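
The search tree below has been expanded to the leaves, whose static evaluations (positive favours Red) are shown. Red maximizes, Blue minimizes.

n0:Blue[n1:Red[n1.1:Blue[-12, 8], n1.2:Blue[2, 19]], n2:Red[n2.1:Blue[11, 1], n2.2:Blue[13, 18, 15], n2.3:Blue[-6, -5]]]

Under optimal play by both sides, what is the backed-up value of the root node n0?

2

n1.1 (Blue): min(-12, 8) = -12
n1.2 (Blue): min(2, 19) = 2
n1 (Red): max(-12, 2) = 2
n2.1 (Blue): min(11, 1) = 1
n2.2 (Blue): min(13, 18, 15) = 13
n2.3 (Blue): min(-6, -5) = -6
n2 (Red): max(1, 13, -6) = 13
n0 (Blue): min(2, 13) = 2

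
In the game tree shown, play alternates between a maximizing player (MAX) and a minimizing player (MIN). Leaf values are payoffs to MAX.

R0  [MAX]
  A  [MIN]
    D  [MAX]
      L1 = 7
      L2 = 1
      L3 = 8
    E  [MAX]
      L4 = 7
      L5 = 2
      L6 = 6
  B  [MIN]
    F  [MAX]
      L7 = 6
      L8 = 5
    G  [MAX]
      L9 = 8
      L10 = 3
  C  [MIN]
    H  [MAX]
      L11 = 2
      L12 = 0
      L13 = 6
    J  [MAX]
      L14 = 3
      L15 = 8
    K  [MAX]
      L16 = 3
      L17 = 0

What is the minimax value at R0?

7

D (MAX): max(7, 1, 8) = 8
E (MAX): max(7, 2, 6) = 7
A (MIN): min(8, 7) = 7
F (MAX): max(6, 5) = 6
G (MAX): max(8, 3) = 8
B (MIN): min(6, 8) = 6
H (MAX): max(2, 0, 6) = 6
J (MAX): max(3, 8) = 8
K (MAX): max(3, 0) = 3
C (MIN): min(6, 8, 3) = 3
R0 (MAX): max(7, 6, 3) = 7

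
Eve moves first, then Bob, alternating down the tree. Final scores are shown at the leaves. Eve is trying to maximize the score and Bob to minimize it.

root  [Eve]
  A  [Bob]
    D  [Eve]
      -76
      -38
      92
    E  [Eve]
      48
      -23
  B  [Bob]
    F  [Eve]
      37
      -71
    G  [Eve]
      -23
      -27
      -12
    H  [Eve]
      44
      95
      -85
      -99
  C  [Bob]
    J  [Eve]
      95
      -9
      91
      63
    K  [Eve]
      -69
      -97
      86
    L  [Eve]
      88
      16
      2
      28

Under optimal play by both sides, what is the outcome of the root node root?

86

D (Eve): max(-76, -38, 92) = 92
E (Eve): max(48, -23) = 48
A (Bob): min(92, 48) = 48
F (Eve): max(37, -71) = 37
G (Eve): max(-23, -27, -12) = -12
H (Eve): max(44, 95, -85, -99) = 95
B (Bob): min(37, -12, 95) = -12
J (Eve): max(95, -9, 91, 63) = 95
K (Eve): max(-69, -97, 86) = 86
L (Eve): max(88, 16, 2, 28) = 88
C (Bob): min(95, 86, 88) = 86
root (Eve): max(48, -12, 86) = 86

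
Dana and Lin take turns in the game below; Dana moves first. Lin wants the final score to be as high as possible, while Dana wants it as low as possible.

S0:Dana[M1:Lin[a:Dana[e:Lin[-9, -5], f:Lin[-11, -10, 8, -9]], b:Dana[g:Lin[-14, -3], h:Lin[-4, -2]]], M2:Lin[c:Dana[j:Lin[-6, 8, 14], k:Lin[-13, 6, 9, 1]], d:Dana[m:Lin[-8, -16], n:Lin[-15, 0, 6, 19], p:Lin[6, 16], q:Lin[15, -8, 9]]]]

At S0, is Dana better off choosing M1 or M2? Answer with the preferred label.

M1

e (Lin): max(-9, -5) = -5
f (Lin): max(-11, -10, 8, -9) = 8
a (Dana): min(-5, 8) = -5
g (Lin): max(-14, -3) = -3
h (Lin): max(-4, -2) = -2
b (Dana): min(-3, -2) = -3
M1 (Lin): max(-5, -3) = -3
j (Lin): max(-6, 8, 14) = 14
k (Lin): max(-13, 6, 9, 1) = 9
c (Dana): min(14, 9) = 9
m (Lin): max(-8, -16) = -8
n (Lin): max(-15, 0, 6, 19) = 19
p (Lin): max(6, 16) = 16
q (Lin): max(15, -8, 9) = 15
d (Dana): min(-8, 19, 16, 15) = -8
M2 (Lin): max(9, -8) = 9
Dana prefers the lower value; M1=-3, M2=9. M1 is better since -3 < 9.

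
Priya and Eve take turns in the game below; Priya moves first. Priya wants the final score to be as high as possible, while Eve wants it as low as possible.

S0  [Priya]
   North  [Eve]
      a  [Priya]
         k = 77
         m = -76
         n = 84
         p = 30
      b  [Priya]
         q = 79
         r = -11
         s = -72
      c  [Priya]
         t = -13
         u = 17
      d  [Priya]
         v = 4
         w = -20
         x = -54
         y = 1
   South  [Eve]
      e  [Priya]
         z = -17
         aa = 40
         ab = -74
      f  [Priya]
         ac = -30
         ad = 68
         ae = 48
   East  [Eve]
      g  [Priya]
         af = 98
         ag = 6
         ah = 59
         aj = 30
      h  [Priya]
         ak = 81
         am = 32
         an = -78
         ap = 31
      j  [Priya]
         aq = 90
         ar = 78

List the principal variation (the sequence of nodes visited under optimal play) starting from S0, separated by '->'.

S0 -> East -> h -> ak

a (Priya): max(77, -76, 84, 30) = 84
b (Priya): max(79, -11, -72) = 79
c (Priya): max(-13, 17) = 17
d (Priya): max(4, -20, -54, 1) = 4
North (Eve): min(84, 79, 17, 4) = 4
e (Priya): max(-17, 40, -74) = 40
f (Priya): max(-30, 68, 48) = 68
South (Eve): min(40, 68) = 40
g (Priya): max(98, 6, 59, 30) = 98
h (Priya): max(81, 32, -78, 31) = 81
j (Priya): max(90, 78) = 90
East (Eve): min(98, 81, 90) = 81
S0 (Priya): max(4, 40, 81) = 81
At S0, Priya picks East (highest: 81).
At East, Eve picks h (lowest: 81).
At h, Priya picks ak (highest: 81).
Terminal value 81.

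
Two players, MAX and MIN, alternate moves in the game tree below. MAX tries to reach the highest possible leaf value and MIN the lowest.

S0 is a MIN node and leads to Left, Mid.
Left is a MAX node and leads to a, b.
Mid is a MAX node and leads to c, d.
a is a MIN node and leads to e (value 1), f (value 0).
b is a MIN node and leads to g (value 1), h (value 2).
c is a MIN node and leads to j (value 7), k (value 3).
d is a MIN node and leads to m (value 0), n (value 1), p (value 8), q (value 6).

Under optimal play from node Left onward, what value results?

a (MIN): min(1, 0) = 0
b (MIN): min(1, 2) = 1
Left (MAX): max(0, 1) = 1

1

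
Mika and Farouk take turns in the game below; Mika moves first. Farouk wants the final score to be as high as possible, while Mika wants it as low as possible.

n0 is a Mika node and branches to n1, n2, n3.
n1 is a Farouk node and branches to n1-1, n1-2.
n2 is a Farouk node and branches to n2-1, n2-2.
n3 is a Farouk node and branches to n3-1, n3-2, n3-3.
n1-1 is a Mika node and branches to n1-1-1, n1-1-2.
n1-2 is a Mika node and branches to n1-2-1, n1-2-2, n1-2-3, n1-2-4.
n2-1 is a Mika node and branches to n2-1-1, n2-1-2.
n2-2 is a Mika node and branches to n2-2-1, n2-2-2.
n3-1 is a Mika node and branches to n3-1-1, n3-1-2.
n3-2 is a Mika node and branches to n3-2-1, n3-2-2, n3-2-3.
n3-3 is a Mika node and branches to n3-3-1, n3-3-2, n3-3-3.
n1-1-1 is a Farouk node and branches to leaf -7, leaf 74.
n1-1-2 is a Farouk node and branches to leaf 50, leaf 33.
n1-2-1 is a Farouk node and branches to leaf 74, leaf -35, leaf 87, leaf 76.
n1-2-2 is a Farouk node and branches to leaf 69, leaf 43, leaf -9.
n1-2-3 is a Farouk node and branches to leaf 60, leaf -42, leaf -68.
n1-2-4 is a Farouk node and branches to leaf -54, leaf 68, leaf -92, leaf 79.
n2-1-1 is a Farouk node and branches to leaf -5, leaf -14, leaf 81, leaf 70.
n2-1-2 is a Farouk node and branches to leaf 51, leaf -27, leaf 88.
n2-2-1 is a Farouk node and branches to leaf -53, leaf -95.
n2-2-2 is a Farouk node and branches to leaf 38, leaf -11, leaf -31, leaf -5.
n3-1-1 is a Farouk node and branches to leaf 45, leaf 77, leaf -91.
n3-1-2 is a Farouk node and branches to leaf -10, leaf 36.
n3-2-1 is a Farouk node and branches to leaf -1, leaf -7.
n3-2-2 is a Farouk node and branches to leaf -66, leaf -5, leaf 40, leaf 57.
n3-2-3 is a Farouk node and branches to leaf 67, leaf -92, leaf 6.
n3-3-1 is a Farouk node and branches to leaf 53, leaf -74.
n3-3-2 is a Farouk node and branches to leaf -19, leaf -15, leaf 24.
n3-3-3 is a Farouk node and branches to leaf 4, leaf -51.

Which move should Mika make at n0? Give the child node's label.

n3

n1-1-1 (Farouk): max(-7, 74) = 74
n1-1-2 (Farouk): max(50, 33) = 50
n1-1 (Mika): min(74, 50) = 50
n1-2-1 (Farouk): max(74, -35, 87, 76) = 87
n1-2-2 (Farouk): max(69, 43, -9) = 69
n1-2-3 (Farouk): max(60, -42, -68) = 60
n1-2-4 (Farouk): max(-54, 68, -92, 79) = 79
n1-2 (Mika): min(87, 69, 60, 79) = 60
n1 (Farouk): max(50, 60) = 60
n2-1-1 (Farouk): max(-5, -14, 81, 70) = 81
n2-1-2 (Farouk): max(51, -27, 88) = 88
n2-1 (Mika): min(81, 88) = 81
n2-2-1 (Farouk): max(-53, -95) = -53
n2-2-2 (Farouk): max(38, -11, -31, -5) = 38
n2-2 (Mika): min(-53, 38) = -53
n2 (Farouk): max(81, -53) = 81
n3-1-1 (Farouk): max(45, 77, -91) = 77
n3-1-2 (Farouk): max(-10, 36) = 36
n3-1 (Mika): min(77, 36) = 36
n3-2-1 (Farouk): max(-1, -7) = -1
n3-2-2 (Farouk): max(-66, -5, 40, 57) = 57
n3-2-3 (Farouk): max(67, -92, 6) = 67
n3-2 (Mika): min(-1, 57, 67) = -1
n3-3-1 (Farouk): max(53, -74) = 53
n3-3-2 (Farouk): max(-19, -15, 24) = 24
n3-3-3 (Farouk): max(4, -51) = 4
n3-3 (Mika): min(53, 24, 4) = 4
n3 (Farouk): max(36, -1, 4) = 36
n0 (Mika): min(60, 81, 36) = 36
Mika at n0 wants the lowest of {n1=60, n2=81, n3=36}, so chooses n3.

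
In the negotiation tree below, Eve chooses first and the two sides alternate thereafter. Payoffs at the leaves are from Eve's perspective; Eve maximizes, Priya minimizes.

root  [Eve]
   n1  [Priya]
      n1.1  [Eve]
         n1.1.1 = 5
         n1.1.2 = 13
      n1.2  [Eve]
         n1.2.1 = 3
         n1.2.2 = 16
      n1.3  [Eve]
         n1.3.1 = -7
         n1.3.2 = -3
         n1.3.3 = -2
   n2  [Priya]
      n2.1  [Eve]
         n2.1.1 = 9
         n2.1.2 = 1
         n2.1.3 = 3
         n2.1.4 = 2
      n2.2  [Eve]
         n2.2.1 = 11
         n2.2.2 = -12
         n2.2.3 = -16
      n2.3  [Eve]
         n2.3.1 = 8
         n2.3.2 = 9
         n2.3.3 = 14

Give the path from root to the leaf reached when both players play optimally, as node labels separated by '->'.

n1.1 (Eve): max(5, 13) = 13
n1.2 (Eve): max(3, 16) = 16
n1.3 (Eve): max(-7, -3, -2) = -2
n1 (Priya): min(13, 16, -2) = -2
n2.1 (Eve): max(9, 1, 3, 2) = 9
n2.2 (Eve): max(11, -12, -16) = 11
n2.3 (Eve): max(8, 9, 14) = 14
n2 (Priya): min(9, 11, 14) = 9
root (Eve): max(-2, 9) = 9
At root, Eve picks n2 (highest: 9).
At n2, Priya picks n2.1 (lowest: 9).
At n2.1, Eve picks n2.1.1 (highest: 9).
Terminal value 9.

root -> n2 -> n2.1 -> n2.1.1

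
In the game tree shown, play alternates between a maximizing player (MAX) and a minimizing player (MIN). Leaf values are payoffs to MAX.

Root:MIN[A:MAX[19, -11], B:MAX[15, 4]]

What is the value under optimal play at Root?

15

A (MAX): max(19, -11) = 19
B (MAX): max(15, 4) = 15
Root (MIN): min(19, 15) = 15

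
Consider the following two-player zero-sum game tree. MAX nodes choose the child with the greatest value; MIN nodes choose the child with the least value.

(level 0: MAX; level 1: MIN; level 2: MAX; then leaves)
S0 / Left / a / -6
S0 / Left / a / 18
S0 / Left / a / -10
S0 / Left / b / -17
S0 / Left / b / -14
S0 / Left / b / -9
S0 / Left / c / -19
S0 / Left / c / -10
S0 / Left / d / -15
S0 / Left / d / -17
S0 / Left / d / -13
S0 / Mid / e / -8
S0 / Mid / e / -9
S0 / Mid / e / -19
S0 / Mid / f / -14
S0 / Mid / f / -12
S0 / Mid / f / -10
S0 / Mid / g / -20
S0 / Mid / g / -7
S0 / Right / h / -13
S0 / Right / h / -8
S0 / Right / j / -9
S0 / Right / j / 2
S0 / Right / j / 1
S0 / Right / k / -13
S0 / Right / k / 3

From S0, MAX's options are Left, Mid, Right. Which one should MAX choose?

a (MAX): max(-6, 18, -10) = 18
b (MAX): max(-17, -14, -9) = -9
c (MAX): max(-19, -10) = -10
d (MAX): max(-15, -17, -13) = -13
Left (MIN): min(18, -9, -10, -13) = -13
e (MAX): max(-8, -9, -19) = -8
f (MAX): max(-14, -12, -10) = -10
g (MAX): max(-20, -7) = -7
Mid (MIN): min(-8, -10, -7) = -10
h (MAX): max(-13, -8) = -8
j (MAX): max(-9, 2, 1) = 2
k (MAX): max(-13, 3) = 3
Right (MIN): min(-8, 2, 3) = -8
S0 (MAX): max(-13, -10, -8) = -8
MAX at S0 wants the highest of {Left=-13, Mid=-10, Right=-8}, so chooses Right.

Right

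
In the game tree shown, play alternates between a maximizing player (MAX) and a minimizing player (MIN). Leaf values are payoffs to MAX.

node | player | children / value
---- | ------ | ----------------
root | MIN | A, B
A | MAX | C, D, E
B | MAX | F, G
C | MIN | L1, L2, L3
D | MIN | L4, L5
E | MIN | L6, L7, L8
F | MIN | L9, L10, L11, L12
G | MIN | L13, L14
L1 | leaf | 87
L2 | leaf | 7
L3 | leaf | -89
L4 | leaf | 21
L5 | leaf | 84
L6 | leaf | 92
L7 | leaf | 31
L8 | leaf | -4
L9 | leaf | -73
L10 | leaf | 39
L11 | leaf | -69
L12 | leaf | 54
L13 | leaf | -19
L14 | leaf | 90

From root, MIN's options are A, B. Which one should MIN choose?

C (MIN): min(87, 7, -89) = -89
D (MIN): min(21, 84) = 21
E (MIN): min(92, 31, -4) = -4
A (MAX): max(-89, 21, -4) = 21
F (MIN): min(-73, 39, -69, 54) = -73
G (MIN): min(-19, 90) = -19
B (MAX): max(-73, -19) = -19
root (MIN): min(21, -19) = -19
MIN at root wants the lowest of {A=21, B=-19}, so chooses B.

B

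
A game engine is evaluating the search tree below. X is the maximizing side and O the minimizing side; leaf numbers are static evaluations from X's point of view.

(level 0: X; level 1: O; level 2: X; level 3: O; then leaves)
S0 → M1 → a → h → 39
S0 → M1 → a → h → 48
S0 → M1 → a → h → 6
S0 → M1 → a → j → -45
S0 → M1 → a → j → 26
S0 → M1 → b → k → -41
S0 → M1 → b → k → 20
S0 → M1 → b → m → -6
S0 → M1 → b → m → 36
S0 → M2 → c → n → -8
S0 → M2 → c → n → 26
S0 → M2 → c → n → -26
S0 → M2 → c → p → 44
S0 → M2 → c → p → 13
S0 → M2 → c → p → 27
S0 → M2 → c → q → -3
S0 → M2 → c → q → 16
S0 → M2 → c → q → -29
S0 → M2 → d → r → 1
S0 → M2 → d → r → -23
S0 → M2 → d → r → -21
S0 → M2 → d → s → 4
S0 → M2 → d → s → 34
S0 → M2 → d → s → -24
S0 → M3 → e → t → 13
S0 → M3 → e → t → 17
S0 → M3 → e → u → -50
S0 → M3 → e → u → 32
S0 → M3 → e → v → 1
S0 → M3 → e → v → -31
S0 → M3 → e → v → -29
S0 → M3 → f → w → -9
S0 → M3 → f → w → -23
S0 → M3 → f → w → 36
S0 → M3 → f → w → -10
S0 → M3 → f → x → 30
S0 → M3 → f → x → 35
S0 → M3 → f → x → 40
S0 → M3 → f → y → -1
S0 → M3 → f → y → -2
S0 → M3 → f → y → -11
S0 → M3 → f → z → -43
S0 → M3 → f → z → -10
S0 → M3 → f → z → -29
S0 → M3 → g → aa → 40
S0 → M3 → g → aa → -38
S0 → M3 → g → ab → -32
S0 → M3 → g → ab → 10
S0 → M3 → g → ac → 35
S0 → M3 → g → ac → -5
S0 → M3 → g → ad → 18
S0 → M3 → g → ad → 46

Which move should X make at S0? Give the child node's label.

M3

h (O): min(39, 48, 6) = 6
j (O): min(-45, 26) = -45
a (X): max(6, -45) = 6
k (O): min(-41, 20) = -41
m (O): min(-6, 36) = -6
b (X): max(-41, -6) = -6
M1 (O): min(6, -6) = -6
n (O): min(-8, 26, -26) = -26
p (O): min(44, 13, 27) = 13
q (O): min(-3, 16, -29) = -29
c (X): max(-26, 13, -29) = 13
r (O): min(1, -23, -21) = -23
s (O): min(4, 34, -24) = -24
d (X): max(-23, -24) = -23
M2 (O): min(13, -23) = -23
t (O): min(13, 17) = 13
u (O): min(-50, 32) = -50
v (O): min(1, -31, -29) = -31
e (X): max(13, -50, -31) = 13
w (O): min(-9, -23, 36, -10) = -23
x (O): min(30, 35, 40) = 30
y (O): min(-1, -2, -11) = -11
z (O): min(-43, -10, -29) = -43
f (X): max(-23, 30, -11, -43) = 30
aa (O): min(40, -38) = -38
ab (O): min(-32, 10) = -32
ac (O): min(35, -5) = -5
ad (O): min(18, 46) = 18
g (X): max(-38, -32, -5, 18) = 18
M3 (O): min(13, 30, 18) = 13
S0 (X): max(-6, -23, 13) = 13
X at S0 wants the highest of {M1=-6, M2=-23, M3=13}, so chooses M3.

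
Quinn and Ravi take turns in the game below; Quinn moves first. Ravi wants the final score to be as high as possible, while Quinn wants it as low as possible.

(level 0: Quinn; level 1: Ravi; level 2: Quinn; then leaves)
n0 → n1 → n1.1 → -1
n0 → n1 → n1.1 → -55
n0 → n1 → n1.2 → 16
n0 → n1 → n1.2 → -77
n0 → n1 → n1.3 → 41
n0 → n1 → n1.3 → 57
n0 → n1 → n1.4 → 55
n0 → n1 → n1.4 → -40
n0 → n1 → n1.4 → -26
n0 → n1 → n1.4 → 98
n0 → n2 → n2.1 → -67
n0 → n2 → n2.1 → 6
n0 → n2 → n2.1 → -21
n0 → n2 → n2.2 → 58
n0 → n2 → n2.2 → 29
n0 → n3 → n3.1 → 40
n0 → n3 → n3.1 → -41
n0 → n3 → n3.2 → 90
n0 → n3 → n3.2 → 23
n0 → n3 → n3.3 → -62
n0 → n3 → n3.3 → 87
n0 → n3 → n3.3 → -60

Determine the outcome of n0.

23

n1.1 (Quinn): min(-1, -55) = -55
n1.2 (Quinn): min(16, -77) = -77
n1.3 (Quinn): min(41, 57) = 41
n1.4 (Quinn): min(55, -40, -26, 98) = -40
n1 (Ravi): max(-55, -77, 41, -40) = 41
n2.1 (Quinn): min(-67, 6, -21) = -67
n2.2 (Quinn): min(58, 29) = 29
n2 (Ravi): max(-67, 29) = 29
n3.1 (Quinn): min(40, -41) = -41
n3.2 (Quinn): min(90, 23) = 23
n3.3 (Quinn): min(-62, 87, -60) = -62
n3 (Ravi): max(-41, 23, -62) = 23
n0 (Quinn): min(41, 29, 23) = 23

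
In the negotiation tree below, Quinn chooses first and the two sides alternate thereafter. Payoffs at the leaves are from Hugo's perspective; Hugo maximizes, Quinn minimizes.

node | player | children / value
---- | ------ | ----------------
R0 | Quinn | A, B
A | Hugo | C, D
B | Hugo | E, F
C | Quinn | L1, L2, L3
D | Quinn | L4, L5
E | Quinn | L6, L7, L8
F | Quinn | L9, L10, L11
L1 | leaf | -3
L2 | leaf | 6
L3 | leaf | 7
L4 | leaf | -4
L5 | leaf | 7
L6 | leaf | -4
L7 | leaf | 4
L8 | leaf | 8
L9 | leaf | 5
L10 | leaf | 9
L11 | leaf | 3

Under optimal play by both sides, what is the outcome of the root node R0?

C (Quinn): min(-3, 6, 7) = -3
D (Quinn): min(-4, 7) = -4
A (Hugo): max(-3, -4) = -3
E (Quinn): min(-4, 4, 8) = -4
F (Quinn): min(5, 9, 3) = 3
B (Hugo): max(-4, 3) = 3
R0 (Quinn): min(-3, 3) = -3

-3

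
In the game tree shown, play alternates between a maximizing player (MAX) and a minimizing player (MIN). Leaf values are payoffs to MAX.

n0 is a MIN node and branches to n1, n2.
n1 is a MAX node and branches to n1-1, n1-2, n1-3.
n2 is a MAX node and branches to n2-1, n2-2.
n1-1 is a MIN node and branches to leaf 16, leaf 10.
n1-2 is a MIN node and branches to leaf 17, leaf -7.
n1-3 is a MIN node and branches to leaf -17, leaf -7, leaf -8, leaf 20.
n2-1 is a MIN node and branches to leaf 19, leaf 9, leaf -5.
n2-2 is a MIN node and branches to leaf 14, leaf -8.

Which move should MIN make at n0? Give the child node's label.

n2

n1-1 (MIN): min(16, 10) = 10
n1-2 (MIN): min(17, -7) = -7
n1-3 (MIN): min(-17, -7, -8, 20) = -17
n1 (MAX): max(10, -7, -17) = 10
n2-1 (MIN): min(19, 9, -5) = -5
n2-2 (MIN): min(14, -8) = -8
n2 (MAX): max(-5, -8) = -5
n0 (MIN): min(10, -5) = -5
MIN at n0 wants the lowest of {n1=10, n2=-5}, so chooses n2.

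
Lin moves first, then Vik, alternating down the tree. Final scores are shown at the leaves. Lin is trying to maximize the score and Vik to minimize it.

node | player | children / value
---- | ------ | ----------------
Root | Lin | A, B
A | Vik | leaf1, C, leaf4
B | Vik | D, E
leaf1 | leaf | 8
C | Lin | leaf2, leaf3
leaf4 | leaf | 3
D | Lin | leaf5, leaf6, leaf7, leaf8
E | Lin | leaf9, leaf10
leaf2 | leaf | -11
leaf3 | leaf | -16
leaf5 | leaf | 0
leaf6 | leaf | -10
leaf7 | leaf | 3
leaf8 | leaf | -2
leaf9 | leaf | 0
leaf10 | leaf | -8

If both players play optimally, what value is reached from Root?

0

C (Lin): max(-11, -16) = -11
A (Vik): min(8, -11, 3) = -11
D (Lin): max(0, -10, 3, -2) = 3
E (Lin): max(0, -8) = 0
B (Vik): min(3, 0) = 0
Root (Lin): max(-11, 0) = 0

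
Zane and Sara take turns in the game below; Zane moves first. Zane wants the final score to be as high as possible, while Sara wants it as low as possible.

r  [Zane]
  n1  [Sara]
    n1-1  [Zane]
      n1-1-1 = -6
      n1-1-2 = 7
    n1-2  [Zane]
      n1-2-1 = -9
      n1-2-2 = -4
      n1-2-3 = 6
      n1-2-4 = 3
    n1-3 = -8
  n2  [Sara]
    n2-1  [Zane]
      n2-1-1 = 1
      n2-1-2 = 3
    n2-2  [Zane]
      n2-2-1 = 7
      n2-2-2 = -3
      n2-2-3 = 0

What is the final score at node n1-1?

7

n1-1 (Zane): max(-6, 7) = 7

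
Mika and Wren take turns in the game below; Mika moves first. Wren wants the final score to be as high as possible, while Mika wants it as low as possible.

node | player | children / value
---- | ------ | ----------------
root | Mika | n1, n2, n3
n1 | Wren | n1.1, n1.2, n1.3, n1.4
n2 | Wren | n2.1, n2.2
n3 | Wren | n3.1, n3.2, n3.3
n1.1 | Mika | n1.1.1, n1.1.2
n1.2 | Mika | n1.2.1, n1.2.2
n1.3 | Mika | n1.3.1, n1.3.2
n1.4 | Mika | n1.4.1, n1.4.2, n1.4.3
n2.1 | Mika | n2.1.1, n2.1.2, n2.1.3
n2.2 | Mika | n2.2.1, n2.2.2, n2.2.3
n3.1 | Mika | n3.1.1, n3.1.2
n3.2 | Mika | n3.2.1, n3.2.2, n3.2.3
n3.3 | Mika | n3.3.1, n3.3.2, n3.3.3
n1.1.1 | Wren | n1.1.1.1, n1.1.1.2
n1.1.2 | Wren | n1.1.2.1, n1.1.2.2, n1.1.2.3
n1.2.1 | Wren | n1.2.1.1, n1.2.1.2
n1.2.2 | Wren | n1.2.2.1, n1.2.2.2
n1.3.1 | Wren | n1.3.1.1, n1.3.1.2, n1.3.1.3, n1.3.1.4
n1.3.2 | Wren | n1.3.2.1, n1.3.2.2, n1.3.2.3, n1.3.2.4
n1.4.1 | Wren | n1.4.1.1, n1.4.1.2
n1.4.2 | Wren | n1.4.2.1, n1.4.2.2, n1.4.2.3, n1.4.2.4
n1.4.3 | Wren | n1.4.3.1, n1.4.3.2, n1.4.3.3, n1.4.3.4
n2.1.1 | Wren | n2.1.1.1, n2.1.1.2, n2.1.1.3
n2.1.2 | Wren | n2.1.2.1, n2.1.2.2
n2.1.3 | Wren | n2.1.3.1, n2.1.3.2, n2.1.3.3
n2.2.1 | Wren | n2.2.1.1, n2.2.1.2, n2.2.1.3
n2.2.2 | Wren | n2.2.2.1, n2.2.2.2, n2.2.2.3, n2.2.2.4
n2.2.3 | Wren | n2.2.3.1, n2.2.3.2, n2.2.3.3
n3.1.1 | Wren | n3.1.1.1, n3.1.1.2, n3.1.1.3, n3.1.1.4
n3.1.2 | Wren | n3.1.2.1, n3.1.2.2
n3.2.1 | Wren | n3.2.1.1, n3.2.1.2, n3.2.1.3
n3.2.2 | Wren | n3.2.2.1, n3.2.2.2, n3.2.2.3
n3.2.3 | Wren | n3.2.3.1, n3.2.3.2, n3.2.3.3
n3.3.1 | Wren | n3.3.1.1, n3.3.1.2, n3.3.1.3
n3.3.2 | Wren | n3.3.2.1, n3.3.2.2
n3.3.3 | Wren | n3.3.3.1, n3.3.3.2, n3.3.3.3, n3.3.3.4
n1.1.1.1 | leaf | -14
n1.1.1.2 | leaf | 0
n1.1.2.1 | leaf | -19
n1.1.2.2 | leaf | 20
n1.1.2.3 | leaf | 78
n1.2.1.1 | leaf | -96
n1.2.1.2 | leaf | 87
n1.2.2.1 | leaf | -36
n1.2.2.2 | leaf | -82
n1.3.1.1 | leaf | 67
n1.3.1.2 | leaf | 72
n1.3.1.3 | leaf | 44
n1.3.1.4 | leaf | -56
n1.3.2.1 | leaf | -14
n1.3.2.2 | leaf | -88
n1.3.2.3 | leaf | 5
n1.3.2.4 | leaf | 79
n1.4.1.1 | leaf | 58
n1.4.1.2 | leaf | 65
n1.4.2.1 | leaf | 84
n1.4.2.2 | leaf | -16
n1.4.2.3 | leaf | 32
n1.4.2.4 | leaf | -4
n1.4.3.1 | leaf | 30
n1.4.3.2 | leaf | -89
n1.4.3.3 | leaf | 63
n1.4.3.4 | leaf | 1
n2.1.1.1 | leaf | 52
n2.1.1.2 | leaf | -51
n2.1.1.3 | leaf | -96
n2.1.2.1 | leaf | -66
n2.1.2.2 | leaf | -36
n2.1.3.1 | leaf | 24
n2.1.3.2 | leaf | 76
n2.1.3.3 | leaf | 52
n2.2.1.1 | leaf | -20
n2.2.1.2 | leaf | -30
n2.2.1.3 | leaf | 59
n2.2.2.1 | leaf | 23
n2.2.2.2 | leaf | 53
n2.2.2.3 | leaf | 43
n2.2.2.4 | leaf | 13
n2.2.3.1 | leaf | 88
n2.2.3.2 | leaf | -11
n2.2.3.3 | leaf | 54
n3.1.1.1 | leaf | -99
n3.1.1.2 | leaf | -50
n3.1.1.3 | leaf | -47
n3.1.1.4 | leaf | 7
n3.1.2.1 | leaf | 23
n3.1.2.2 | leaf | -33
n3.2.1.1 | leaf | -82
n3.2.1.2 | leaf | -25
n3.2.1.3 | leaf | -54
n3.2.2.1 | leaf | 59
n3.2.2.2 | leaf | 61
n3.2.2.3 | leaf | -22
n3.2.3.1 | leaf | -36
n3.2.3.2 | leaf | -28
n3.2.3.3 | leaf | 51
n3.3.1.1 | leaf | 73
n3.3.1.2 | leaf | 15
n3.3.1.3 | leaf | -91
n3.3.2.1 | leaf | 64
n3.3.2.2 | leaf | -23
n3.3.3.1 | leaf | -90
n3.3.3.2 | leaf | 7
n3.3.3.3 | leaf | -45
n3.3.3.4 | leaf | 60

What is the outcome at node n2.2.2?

53

n2.2.2 (Wren): max(23, 53, 43, 13) = 53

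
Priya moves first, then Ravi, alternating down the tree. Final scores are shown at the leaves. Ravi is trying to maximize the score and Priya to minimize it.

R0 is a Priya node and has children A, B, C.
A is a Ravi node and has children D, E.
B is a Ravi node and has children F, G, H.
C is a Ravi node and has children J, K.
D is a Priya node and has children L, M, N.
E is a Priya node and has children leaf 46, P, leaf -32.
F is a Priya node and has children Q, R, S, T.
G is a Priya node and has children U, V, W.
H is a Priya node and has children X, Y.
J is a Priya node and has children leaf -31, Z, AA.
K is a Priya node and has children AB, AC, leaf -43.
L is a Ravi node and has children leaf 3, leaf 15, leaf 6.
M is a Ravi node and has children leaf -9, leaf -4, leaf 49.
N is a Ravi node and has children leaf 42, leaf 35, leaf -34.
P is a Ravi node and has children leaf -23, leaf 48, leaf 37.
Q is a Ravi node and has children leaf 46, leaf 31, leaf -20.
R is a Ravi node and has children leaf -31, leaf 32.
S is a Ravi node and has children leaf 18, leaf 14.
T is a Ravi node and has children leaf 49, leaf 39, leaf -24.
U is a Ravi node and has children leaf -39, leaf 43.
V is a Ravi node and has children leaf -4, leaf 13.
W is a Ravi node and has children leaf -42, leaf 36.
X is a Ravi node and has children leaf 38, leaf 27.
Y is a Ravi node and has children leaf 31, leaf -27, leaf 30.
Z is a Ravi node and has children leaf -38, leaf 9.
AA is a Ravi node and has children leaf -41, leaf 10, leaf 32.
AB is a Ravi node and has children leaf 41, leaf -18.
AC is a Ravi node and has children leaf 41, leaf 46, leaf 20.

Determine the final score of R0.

L (Ravi): max(3, 15, 6) = 15
M (Ravi): max(-9, -4, 49) = 49
N (Ravi): max(42, 35, -34) = 42
D (Priya): min(15, 49, 42) = 15
P (Ravi): max(-23, 48, 37) = 48
E (Priya): min(46, 48, -32) = -32
A (Ravi): max(15, -32) = 15
Q (Ravi): max(46, 31, -20) = 46
R (Ravi): max(-31, 32) = 32
S (Ravi): max(18, 14) = 18
T (Ravi): max(49, 39, -24) = 49
F (Priya): min(46, 32, 18, 49) = 18
U (Ravi): max(-39, 43) = 43
V (Ravi): max(-4, 13) = 13
W (Ravi): max(-42, 36) = 36
G (Priya): min(43, 13, 36) = 13
X (Ravi): max(38, 27) = 38
Y (Ravi): max(31, -27, 30) = 31
H (Priya): min(38, 31) = 31
B (Ravi): max(18, 13, 31) = 31
Z (Ravi): max(-38, 9) = 9
AA (Ravi): max(-41, 10, 32) = 32
J (Priya): min(-31, 9, 32) = -31
AB (Ravi): max(41, -18) = 41
AC (Ravi): max(41, 46, 20) = 46
K (Priya): min(41, 46, -43) = -43
C (Ravi): max(-31, -43) = -31
R0 (Priya): min(15, 31, -31) = -31

-31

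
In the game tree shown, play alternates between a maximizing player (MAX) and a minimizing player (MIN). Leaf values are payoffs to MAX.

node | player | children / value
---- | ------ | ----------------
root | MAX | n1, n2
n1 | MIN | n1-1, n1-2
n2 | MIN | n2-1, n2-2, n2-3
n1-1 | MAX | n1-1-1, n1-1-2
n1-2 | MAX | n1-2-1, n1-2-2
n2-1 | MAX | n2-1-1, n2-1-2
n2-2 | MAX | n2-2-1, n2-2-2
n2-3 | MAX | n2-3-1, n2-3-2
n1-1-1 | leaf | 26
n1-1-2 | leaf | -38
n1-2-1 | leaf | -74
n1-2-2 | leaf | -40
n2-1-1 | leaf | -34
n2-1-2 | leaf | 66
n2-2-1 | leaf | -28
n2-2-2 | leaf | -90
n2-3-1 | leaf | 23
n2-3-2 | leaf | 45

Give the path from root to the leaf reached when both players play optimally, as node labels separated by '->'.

n1-1 (MAX): max(26, -38) = 26
n1-2 (MAX): max(-74, -40) = -40
n1 (MIN): min(26, -40) = -40
n2-1 (MAX): max(-34, 66) = 66
n2-2 (MAX): max(-28, -90) = -28
n2-3 (MAX): max(23, 45) = 45
n2 (MIN): min(66, -28, 45) = -28
root (MAX): max(-40, -28) = -28
At root, MAX picks n2 (highest: -28).
At n2, MIN picks n2-2 (lowest: -28).
At n2-2, MAX picks n2-2-1 (highest: -28).
Terminal value -28.

root -> n2 -> n2-2 -> n2-2-1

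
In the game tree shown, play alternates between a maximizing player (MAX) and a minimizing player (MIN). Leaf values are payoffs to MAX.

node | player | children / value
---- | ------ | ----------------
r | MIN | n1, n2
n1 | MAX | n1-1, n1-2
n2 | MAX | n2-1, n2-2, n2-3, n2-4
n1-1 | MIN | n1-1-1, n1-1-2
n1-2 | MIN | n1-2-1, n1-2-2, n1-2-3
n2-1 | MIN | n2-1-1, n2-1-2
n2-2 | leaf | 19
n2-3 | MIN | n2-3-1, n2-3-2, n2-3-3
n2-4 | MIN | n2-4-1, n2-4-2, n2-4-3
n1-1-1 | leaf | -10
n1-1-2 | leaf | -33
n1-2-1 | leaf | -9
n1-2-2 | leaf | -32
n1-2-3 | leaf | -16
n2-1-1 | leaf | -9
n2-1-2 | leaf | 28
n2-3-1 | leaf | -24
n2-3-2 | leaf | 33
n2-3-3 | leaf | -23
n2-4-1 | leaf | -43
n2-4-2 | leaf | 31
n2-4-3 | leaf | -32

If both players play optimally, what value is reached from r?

-32

n1-1 (MIN): min(-10, -33) = -33
n1-2 (MIN): min(-9, -32, -16) = -32
n1 (MAX): max(-33, -32) = -32
n2-1 (MIN): min(-9, 28) = -9
n2-3 (MIN): min(-24, 33, -23) = -24
n2-4 (MIN): min(-43, 31, -32) = -43
n2 (MAX): max(-9, 19, -24, -43) = 19
r (MIN): min(-32, 19) = -32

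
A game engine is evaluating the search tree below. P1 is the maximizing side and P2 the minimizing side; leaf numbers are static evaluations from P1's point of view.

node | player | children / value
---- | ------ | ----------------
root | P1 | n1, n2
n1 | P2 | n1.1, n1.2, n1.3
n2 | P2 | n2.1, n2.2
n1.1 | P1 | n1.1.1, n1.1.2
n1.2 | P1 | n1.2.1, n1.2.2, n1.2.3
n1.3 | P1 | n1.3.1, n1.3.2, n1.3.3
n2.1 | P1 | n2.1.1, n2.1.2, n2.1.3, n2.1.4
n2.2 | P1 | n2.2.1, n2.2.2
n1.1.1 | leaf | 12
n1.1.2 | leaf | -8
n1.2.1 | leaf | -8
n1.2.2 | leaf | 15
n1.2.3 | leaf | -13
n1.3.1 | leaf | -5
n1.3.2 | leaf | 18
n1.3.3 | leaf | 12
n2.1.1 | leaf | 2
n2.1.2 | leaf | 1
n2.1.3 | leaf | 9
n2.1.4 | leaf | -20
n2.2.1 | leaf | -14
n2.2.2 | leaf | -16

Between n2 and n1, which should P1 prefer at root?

n2.1 (P1): max(2, 1, 9, -20) = 9
n2.2 (P1): max(-14, -16) = -14
n2 (P2): min(9, -14) = -14
n1.1 (P1): max(12, -8) = 12
n1.2 (P1): max(-8, 15, -13) = 15
n1.3 (P1): max(-5, 18, 12) = 18
n1 (P2): min(12, 15, 18) = 12
P1 prefers the higher value; n2=-14, n1=12. n1 is better since 12 > -14.

n1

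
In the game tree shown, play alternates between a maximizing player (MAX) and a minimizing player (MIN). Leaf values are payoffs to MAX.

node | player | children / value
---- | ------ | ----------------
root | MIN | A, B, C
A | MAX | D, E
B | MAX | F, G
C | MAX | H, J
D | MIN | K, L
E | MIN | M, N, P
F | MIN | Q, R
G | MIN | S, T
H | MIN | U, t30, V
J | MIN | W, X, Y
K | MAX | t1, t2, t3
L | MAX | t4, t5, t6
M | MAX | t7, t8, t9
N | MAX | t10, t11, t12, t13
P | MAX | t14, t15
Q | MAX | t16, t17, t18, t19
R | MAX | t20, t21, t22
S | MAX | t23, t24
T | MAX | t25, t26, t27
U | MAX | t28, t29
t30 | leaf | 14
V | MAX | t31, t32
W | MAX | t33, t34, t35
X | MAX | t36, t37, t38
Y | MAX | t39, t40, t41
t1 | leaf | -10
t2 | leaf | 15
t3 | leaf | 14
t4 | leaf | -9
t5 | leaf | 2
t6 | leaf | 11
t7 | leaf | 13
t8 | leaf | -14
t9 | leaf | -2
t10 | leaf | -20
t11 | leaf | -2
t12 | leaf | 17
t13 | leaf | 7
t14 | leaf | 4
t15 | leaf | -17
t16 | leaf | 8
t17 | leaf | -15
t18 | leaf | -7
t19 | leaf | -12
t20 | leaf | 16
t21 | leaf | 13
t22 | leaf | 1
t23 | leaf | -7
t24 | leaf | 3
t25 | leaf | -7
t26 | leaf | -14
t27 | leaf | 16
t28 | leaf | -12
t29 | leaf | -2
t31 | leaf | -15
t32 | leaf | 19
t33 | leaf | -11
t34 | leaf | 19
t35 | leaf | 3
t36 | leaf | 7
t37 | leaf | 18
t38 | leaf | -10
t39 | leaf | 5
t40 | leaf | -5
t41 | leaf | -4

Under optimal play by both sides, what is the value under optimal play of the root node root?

5

K (MAX): max(-10, 15, 14) = 15
L (MAX): max(-9, 2, 11) = 11
D (MIN): min(15, 11) = 11
M (MAX): max(13, -14, -2) = 13
N (MAX): max(-20, -2, 17, 7) = 17
P (MAX): max(4, -17) = 4
E (MIN): min(13, 17, 4) = 4
A (MAX): max(11, 4) = 11
Q (MAX): max(8, -15, -7, -12) = 8
R (MAX): max(16, 13, 1) = 16
F (MIN): min(8, 16) = 8
S (MAX): max(-7, 3) = 3
T (MAX): max(-7, -14, 16) = 16
G (MIN): min(3, 16) = 3
B (MAX): max(8, 3) = 8
U (MAX): max(-12, -2) = -2
V (MAX): max(-15, 19) = 19
H (MIN): min(-2, 14, 19) = -2
W (MAX): max(-11, 19, 3) = 19
X (MAX): max(7, 18, -10) = 18
Y (MAX): max(5, -5, -4) = 5
J (MIN): min(19, 18, 5) = 5
C (MAX): max(-2, 5) = 5
root (MIN): min(11, 8, 5) = 5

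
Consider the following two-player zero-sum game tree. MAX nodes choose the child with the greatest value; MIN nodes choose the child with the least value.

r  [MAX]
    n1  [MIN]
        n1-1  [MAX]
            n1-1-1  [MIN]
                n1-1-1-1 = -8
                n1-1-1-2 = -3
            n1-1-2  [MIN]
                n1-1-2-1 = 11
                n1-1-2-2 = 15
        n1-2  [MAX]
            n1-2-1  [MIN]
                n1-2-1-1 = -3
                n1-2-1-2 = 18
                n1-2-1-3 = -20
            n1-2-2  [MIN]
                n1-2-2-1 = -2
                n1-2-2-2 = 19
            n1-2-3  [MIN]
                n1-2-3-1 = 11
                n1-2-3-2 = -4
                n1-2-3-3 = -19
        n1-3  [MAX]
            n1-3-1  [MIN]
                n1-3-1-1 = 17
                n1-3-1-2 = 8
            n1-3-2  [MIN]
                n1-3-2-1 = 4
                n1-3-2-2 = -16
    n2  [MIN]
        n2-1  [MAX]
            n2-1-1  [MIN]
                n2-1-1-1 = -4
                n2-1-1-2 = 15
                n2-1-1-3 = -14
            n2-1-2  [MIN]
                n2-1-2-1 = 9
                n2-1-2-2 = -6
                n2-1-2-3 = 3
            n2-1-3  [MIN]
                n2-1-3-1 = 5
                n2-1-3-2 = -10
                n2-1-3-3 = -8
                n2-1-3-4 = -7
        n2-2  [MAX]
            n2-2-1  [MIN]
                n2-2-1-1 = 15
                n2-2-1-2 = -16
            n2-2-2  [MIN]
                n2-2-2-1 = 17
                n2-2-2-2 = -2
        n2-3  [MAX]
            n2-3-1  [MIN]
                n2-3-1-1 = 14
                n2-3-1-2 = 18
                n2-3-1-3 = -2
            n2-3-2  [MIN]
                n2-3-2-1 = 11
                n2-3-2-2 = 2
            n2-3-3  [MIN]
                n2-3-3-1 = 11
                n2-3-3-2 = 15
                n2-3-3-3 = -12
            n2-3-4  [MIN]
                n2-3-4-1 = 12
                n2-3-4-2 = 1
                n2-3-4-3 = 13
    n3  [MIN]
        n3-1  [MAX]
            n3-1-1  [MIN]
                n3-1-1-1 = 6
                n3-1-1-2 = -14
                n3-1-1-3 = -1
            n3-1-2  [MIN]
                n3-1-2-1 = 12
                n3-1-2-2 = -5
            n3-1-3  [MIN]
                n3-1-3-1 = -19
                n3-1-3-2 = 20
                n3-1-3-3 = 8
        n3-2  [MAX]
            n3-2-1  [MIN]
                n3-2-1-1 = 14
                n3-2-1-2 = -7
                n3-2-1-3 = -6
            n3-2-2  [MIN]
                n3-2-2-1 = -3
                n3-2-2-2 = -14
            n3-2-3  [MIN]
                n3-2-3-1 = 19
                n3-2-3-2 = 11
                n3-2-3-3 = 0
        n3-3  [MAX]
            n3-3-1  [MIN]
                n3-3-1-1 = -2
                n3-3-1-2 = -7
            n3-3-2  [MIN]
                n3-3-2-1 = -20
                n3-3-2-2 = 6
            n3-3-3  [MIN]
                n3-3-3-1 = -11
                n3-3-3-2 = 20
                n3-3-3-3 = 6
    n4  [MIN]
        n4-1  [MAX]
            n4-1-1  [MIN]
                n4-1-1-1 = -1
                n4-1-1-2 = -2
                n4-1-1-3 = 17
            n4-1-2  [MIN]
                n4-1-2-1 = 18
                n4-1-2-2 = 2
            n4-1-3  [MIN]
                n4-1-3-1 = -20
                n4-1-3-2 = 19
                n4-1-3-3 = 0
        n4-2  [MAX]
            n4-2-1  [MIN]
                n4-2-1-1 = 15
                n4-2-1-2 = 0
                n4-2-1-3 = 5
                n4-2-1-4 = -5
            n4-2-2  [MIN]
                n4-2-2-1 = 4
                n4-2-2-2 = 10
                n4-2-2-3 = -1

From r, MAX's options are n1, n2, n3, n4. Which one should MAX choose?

n4

n1-1-1 (MIN): min(-8, -3) = -8
n1-1-2 (MIN): min(11, 15) = 11
n1-1 (MAX): max(-8, 11) = 11
n1-2-1 (MIN): min(-3, 18, -20) = -20
n1-2-2 (MIN): min(-2, 19) = -2
n1-2-3 (MIN): min(11, -4, -19) = -19
n1-2 (MAX): max(-20, -2, -19) = -2
n1-3-1 (MIN): min(17, 8) = 8
n1-3-2 (MIN): min(4, -16) = -16
n1-3 (MAX): max(8, -16) = 8
n1 (MIN): min(11, -2, 8) = -2
n2-1-1 (MIN): min(-4, 15, -14) = -14
n2-1-2 (MIN): min(9, -6, 3) = -6
n2-1-3 (MIN): min(5, -10, -8, -7) = -10
n2-1 (MAX): max(-14, -6, -10) = -6
n2-2-1 (MIN): min(15, -16) = -16
n2-2-2 (MIN): min(17, -2) = -2
n2-2 (MAX): max(-16, -2) = -2
n2-3-1 (MIN): min(14, 18, -2) = -2
n2-3-2 (MIN): min(11, 2) = 2
n2-3-3 (MIN): min(11, 15, -12) = -12
n2-3-4 (MIN): min(12, 1, 13) = 1
n2-3 (MAX): max(-2, 2, -12, 1) = 2
n2 (MIN): min(-6, -2, 2) = -6
n3-1-1 (MIN): min(6, -14, -1) = -14
n3-1-2 (MIN): min(12, -5) = -5
n3-1-3 (MIN): min(-19, 20, 8) = -19
n3-1 (MAX): max(-14, -5, -19) = -5
n3-2-1 (MIN): min(14, -7, -6) = -7
n3-2-2 (MIN): min(-3, -14) = -14
n3-2-3 (MIN): min(19, 11, 0) = 0
n3-2 (MAX): max(-7, -14, 0) = 0
n3-3-1 (MIN): min(-2, -7) = -7
n3-3-2 (MIN): min(-20, 6) = -20
n3-3-3 (MIN): min(-11, 20, 6) = -11
n3-3 (MAX): max(-7, -20, -11) = -7
n3 (MIN): min(-5, 0, -7) = -7
n4-1-1 (MIN): min(-1, -2, 17) = -2
n4-1-2 (MIN): min(18, 2) = 2
n4-1-3 (MIN): min(-20, 19, 0) = -20
n4-1 (MAX): max(-2, 2, -20) = 2
n4-2-1 (MIN): min(15, 0, 5, -5) = -5
n4-2-2 (MIN): min(4, 10, -1) = -1
n4-2 (MAX): max(-5, -1) = -1
n4 (MIN): min(2, -1) = -1
r (MAX): max(-2, -6, -7, -1) = -1
MAX at r wants the highest of {n1=-2, n2=-6, n3=-7, n4=-1}, so chooses n4.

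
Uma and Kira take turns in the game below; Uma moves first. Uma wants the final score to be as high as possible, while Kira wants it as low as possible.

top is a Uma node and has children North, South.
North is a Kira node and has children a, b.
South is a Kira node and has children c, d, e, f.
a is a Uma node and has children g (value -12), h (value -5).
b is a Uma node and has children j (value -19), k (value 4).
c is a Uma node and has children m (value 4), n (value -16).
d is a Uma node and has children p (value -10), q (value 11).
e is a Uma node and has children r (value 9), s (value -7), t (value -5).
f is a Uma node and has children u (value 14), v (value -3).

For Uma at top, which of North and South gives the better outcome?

a (Uma): max(-12, -5) = -5
b (Uma): max(-19, 4) = 4
North (Kira): min(-5, 4) = -5
c (Uma): max(4, -16) = 4
d (Uma): max(-10, 11) = 11
e (Uma): max(9, -7, -5) = 9
f (Uma): max(14, -3) = 14
South (Kira): min(4, 11, 9, 14) = 4
Uma prefers the higher value; North=-5, South=4. South is better since 4 > -5.

South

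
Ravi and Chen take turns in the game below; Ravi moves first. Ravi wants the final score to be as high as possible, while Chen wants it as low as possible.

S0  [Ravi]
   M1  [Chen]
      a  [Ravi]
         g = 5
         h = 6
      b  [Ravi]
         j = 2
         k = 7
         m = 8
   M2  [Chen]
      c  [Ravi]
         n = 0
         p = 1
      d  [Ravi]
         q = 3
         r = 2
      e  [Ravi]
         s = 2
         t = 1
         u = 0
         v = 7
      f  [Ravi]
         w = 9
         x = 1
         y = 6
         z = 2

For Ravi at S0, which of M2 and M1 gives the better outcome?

M1

c (Ravi): max(0, 1) = 1
d (Ravi): max(3, 2) = 3
e (Ravi): max(2, 1, 0, 7) = 7
f (Ravi): max(9, 1, 6, 2) = 9
M2 (Chen): min(1, 3, 7, 9) = 1
a (Ravi): max(5, 6) = 6
b (Ravi): max(2, 7, 8) = 8
M1 (Chen): min(6, 8) = 6
Ravi prefers the higher value; M2=1, M1=6. M1 is better since 6 > 1.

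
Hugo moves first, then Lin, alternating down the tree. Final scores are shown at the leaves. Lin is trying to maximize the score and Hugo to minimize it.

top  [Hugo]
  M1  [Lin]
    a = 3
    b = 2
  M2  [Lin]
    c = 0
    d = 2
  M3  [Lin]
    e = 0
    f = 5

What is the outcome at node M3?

5

M3 (Lin): max(0, 5) = 5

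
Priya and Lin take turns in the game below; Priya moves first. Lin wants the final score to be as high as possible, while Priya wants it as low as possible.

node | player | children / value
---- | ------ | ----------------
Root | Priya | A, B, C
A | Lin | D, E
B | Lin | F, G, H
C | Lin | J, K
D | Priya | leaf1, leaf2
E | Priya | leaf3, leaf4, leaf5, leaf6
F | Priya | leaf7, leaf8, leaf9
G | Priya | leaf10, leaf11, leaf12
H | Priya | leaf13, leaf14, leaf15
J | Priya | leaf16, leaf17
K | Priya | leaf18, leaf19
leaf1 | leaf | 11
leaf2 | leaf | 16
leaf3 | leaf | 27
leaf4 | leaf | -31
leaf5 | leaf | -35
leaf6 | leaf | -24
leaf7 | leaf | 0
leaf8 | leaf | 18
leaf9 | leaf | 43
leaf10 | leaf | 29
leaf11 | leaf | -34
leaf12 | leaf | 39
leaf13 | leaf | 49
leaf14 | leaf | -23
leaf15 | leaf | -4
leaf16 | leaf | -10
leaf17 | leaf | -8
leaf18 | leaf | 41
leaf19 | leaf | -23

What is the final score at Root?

D (Priya): min(11, 16) = 11
E (Priya): min(27, -31, -35, -24) = -35
A (Lin): max(11, -35) = 11
F (Priya): min(0, 18, 43) = 0
G (Priya): min(29, -34, 39) = -34
H (Priya): min(49, -23, -4) = -23
B (Lin): max(0, -34, -23) = 0
J (Priya): min(-10, -8) = -10
K (Priya): min(41, -23) = -23
C (Lin): max(-10, -23) = -10
Root (Priya): min(11, 0, -10) = -10

-10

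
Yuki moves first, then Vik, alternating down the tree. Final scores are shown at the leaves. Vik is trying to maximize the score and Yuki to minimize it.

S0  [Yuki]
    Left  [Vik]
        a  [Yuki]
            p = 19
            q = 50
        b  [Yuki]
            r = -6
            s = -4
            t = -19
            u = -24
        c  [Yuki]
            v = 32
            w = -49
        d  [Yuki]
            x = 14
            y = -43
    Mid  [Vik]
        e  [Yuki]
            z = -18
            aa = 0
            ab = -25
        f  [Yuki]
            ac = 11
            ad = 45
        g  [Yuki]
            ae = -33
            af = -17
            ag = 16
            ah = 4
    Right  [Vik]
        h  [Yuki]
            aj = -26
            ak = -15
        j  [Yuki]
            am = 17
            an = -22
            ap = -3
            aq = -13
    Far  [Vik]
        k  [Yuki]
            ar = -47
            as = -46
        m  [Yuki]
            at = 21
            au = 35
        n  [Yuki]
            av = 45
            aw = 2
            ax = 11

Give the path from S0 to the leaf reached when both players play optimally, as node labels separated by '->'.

a (Yuki): min(19, 50) = 19
b (Yuki): min(-6, -4, -19, -24) = -24
c (Yuki): min(32, -49) = -49
d (Yuki): min(14, -43) = -43
Left (Vik): max(19, -24, -49, -43) = 19
e (Yuki): min(-18, 0, -25) = -25
f (Yuki): min(11, 45) = 11
g (Yuki): min(-33, -17, 16, 4) = -33
Mid (Vik): max(-25, 11, -33) = 11
h (Yuki): min(-26, -15) = -26
j (Yuki): min(17, -22, -3, -13) = -22
Right (Vik): max(-26, -22) = -22
k (Yuki): min(-47, -46) = -47
m (Yuki): min(21, 35) = 21
n (Yuki): min(45, 2, 11) = 2
Far (Vik): max(-47, 21, 2) = 21
S0 (Yuki): min(19, 11, -22, 21) = -22
At S0, Yuki picks Right (lowest: -22).
At Right, Vik picks j (highest: -22).
At j, Yuki picks an (lowest: -22).
Terminal value -22.

S0 -> Right -> j -> an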